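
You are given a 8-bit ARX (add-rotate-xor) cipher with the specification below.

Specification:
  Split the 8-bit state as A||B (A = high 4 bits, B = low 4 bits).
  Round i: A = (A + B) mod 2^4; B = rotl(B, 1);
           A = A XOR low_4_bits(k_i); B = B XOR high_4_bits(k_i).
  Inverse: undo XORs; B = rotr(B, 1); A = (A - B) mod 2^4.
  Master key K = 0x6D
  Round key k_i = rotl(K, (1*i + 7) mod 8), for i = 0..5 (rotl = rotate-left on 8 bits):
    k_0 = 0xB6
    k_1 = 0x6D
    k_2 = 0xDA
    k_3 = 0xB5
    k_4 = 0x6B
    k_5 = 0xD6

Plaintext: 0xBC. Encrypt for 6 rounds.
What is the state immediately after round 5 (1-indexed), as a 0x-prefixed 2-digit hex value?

s_0 = plaintext = 0xBC
s_1 = Round(s_0, k_0) = 0x12
s_2 = Round(s_1, k_1) = 0xE2
s_3 = Round(s_2, k_2) = 0xA9
s_4 = Round(s_3, k_3) = 0x68
s_5 = Round(s_4, k_4) = 0x57
s_6 = Round(s_5, k_5) = 0xA3

0x57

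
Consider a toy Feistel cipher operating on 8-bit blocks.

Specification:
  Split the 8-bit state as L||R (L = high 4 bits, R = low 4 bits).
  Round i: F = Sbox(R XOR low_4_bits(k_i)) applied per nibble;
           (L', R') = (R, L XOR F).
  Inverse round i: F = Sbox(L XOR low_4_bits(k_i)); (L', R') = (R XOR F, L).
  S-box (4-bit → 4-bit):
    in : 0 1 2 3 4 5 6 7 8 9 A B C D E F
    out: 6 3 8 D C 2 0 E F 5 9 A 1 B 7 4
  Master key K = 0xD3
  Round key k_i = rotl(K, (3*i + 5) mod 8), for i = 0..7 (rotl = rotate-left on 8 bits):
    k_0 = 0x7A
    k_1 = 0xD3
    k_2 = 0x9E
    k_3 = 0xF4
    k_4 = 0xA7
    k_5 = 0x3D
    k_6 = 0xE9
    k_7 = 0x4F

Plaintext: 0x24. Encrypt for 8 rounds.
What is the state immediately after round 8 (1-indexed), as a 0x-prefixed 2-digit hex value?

0x1A

s_0 = plaintext = 0x24
s_1 = Round(s_0, k_0) = 0x45
s_2 = Round(s_1, k_1) = 0x54
s_3 = Round(s_2, k_2) = 0x4C
s_4 = Round(s_3, k_3) = 0xCB
s_5 = Round(s_4, k_4) = 0xBD
s_6 = Round(s_5, k_5) = 0xDD
s_7 = Round(s_6, k_6) = 0xD1
s_8 = Round(s_7, k_7) = 0x1A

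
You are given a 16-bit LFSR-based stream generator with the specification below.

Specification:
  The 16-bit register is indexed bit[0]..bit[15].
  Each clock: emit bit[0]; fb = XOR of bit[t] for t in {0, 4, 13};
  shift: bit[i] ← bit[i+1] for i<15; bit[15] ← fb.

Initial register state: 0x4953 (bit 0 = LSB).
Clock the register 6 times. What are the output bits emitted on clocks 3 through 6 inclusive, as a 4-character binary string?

0010

reg_0 = 0x4953
clock 1: out=1, reg = 0x24A9
clock 2: out=1, reg = 0x1254
clock 3: out=0, reg = 0x892A
clock 4: out=0, reg = 0x4495
clock 5: out=1, reg = 0x224A
clock 6: out=0, reg = 0x9125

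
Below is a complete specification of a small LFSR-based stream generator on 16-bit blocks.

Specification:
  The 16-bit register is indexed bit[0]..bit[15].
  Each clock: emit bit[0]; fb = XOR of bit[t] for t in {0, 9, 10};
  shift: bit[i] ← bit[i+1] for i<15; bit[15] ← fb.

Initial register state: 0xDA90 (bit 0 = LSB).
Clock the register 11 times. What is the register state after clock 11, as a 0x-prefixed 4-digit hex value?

reg_0 = 0xDA90
clock 1: out=0, reg = 0xED48
clock 2: out=0, reg = 0xF6A4
clock 3: out=0, reg = 0x7B52
clock 4: out=0, reg = 0xBDA9
clock 5: out=1, reg = 0x5ED4
clock 6: out=0, reg = 0x2F6A
clock 7: out=0, reg = 0x17B5
clock 8: out=1, reg = 0x8BDA
clock 9: out=0, reg = 0xC5ED
clock 10: out=1, reg = 0x62F6
clock 11: out=0, reg = 0xB17B

0xB17B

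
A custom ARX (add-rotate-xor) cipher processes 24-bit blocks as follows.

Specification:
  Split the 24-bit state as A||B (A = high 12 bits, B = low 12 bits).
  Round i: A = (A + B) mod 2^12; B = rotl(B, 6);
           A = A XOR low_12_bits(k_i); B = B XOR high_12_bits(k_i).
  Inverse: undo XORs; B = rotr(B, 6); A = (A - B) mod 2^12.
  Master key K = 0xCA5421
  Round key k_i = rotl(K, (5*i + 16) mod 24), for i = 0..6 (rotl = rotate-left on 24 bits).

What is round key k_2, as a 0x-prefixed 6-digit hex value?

K = 0xCA5421
k_0 = rotl(K, (5*0+16) mod 24) = rotl(K, 16) = 0x21CA54
k_1 = rotl(K, (5*1+16) mod 24) = rotl(K, 21) = 0x394A84
k_2 = rotl(K, (5*2+16) mod 24) = rotl(K, 2) = 0x295087

0x295087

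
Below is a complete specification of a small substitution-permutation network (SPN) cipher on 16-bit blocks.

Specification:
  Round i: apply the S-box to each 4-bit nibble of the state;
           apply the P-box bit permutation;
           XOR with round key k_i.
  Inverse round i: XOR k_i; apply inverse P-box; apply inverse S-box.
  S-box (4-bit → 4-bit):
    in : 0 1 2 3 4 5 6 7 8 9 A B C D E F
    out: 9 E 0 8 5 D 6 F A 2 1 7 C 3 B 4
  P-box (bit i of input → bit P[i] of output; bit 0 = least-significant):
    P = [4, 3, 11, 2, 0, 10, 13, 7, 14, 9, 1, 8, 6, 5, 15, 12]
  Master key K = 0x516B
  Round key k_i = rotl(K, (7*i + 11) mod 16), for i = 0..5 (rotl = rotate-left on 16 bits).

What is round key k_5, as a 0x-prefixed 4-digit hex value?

0xD45A

K = 0x516B
k_0 = rotl(K, (7*0+11) mod 16) = rotl(K, 11) = 0x5A8B
k_1 = rotl(K, (7*1+11) mod 16) = rotl(K, 2) = 0x45AD
k_2 = rotl(K, (7*2+11) mod 16) = rotl(K, 9) = 0xD6A2
k_3 = rotl(K, (7*3+11) mod 16) = rotl(K, 0) = 0x516B
k_4 = rotl(K, (7*4+11) mod 16) = rotl(K, 7) = 0xB5A8
k_5 = rotl(K, (7*5+11) mod 16) = rotl(K, 14) = 0xD45A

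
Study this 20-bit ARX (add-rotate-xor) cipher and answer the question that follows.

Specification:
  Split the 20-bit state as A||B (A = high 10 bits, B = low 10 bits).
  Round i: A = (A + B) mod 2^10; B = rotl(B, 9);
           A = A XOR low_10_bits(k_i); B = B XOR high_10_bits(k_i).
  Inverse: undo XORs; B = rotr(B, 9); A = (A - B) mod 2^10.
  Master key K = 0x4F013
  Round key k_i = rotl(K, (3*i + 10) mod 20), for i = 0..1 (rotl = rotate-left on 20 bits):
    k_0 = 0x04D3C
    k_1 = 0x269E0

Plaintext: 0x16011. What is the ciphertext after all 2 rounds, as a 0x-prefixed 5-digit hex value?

s_0 = plaintext = 0x16011
s_1 = Round(s_0, k_0) = 0x5561B
s_2 = Round(s_1, k_1) = 0xA4397

0xA4397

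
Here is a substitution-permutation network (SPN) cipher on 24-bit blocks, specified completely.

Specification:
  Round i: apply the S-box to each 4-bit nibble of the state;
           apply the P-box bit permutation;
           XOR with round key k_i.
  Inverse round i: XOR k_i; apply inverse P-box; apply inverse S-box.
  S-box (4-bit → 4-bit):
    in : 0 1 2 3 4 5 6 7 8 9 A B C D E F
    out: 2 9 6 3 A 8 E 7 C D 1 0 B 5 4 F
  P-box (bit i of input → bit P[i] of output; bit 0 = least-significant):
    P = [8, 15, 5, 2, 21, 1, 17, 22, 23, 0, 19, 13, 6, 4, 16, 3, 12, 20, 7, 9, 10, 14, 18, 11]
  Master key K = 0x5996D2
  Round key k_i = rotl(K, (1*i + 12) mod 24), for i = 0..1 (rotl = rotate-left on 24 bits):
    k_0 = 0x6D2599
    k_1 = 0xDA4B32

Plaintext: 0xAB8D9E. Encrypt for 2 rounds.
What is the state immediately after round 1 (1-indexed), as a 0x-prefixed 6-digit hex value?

0x8621B1

s_0 = plaintext = 0xAB8D9E
s_1 = Round(s_0, k_0) = 0x8621B1
s_2 = Round(s_1, k_1) = 0x4F60A6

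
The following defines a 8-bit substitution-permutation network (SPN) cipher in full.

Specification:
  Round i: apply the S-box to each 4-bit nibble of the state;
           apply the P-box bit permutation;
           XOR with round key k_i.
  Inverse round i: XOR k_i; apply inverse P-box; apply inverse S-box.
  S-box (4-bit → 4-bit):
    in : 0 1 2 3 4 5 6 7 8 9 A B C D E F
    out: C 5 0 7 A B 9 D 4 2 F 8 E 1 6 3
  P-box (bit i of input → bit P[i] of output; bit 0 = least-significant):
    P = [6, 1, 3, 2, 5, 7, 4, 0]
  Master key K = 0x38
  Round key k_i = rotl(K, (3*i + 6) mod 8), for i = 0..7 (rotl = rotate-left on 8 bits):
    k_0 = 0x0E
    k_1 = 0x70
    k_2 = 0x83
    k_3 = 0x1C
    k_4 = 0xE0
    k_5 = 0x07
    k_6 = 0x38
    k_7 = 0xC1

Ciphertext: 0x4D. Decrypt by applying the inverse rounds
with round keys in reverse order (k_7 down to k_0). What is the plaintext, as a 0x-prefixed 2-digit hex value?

0x57

s_0 = ciphertext = 0x4D
s_1 = InvRound(s_0, k_7) = 0x90
s_2 = InvRound(s_1, k_6) = 0xF8
s_3 = InvRound(s_2, k_5) = 0xAA
s_4 = InvRound(s_3, k_4) = 0x23
s_5 = InvRound(s_4, k_3) = 0x7C
s_6 = InvRound(s_5, k_2) = 0xAA
s_7 = InvRound(s_6, k_1) = 0xE3
s_8 = InvRound(s_7, k_0) = 0x57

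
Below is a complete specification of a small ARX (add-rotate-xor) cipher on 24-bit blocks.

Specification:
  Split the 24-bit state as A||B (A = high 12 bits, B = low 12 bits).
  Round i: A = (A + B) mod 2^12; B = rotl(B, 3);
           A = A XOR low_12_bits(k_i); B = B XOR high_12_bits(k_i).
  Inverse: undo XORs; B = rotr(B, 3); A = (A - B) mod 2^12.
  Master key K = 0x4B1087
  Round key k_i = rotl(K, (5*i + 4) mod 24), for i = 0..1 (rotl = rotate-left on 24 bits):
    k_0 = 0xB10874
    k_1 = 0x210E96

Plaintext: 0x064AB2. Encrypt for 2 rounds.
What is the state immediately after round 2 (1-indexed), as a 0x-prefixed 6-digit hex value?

s_0 = plaintext = 0x064AB2
s_1 = Round(s_0, k_0) = 0x362E85
s_2 = Round(s_1, k_1) = 0xF7163F

0xF7163F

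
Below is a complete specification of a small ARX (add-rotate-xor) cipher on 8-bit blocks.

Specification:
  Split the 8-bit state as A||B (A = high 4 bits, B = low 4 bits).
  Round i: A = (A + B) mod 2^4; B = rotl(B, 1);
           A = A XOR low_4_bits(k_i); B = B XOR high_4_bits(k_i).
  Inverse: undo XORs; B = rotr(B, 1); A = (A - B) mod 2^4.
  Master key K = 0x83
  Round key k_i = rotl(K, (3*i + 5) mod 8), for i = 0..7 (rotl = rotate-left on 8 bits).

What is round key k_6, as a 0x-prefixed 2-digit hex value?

K = 0x83
k_0 = rotl(K, (3*0+5) mod 8) = rotl(K, 5) = 0x70
k_1 = rotl(K, (3*1+5) mod 8) = rotl(K, 0) = 0x83
k_2 = rotl(K, (3*2+5) mod 8) = rotl(K, 3) = 0x1C
k_3 = rotl(K, (3*3+5) mod 8) = rotl(K, 6) = 0xE0
k_4 = rotl(K, (3*4+5) mod 8) = rotl(K, 1) = 0x07
k_5 = rotl(K, (3*5+5) mod 8) = rotl(K, 4) = 0x38
k_6 = rotl(K, (3*6+5) mod 8) = rotl(K, 7) = 0xC1

0xC1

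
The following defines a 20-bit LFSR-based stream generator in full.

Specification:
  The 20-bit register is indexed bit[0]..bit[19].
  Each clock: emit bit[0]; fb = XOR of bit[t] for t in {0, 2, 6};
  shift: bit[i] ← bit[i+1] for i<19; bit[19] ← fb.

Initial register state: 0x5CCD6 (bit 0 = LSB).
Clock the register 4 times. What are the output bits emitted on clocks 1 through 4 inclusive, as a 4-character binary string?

reg_0 = 0x5CCD6
clock 1: out=0, reg = 0x2E66B
clock 2: out=1, reg = 0x17335
clock 3: out=1, reg = 0x0B99A
clock 4: out=0, reg = 0x05CCD

0110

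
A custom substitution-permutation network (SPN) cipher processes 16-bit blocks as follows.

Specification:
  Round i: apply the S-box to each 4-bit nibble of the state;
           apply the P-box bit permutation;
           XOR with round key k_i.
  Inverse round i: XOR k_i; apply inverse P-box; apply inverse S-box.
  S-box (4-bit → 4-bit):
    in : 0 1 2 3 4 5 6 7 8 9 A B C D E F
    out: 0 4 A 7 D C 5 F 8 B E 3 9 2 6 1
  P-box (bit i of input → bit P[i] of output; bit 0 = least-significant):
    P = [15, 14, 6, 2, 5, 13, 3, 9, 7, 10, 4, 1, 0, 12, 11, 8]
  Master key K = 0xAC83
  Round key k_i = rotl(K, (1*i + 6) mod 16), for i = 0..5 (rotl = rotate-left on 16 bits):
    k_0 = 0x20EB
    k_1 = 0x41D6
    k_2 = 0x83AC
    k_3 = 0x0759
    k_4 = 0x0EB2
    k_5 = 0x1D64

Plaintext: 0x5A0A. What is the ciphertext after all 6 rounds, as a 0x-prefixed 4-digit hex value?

s_0 = plaintext = 0x5A0A
s_1 = Round(s_0, k_0) = 0x6DBD
s_2 = Round(s_1, k_1) = 0x2DF7
s_3 = Round(s_2, k_2) = 0x56C8
s_4 = Round(s_3, k_3) = 0x0CED
s_5 = Round(s_4, k_4) = 0x6E38
s_6 = Round(s_5, k_5) = 0x3159

0x3159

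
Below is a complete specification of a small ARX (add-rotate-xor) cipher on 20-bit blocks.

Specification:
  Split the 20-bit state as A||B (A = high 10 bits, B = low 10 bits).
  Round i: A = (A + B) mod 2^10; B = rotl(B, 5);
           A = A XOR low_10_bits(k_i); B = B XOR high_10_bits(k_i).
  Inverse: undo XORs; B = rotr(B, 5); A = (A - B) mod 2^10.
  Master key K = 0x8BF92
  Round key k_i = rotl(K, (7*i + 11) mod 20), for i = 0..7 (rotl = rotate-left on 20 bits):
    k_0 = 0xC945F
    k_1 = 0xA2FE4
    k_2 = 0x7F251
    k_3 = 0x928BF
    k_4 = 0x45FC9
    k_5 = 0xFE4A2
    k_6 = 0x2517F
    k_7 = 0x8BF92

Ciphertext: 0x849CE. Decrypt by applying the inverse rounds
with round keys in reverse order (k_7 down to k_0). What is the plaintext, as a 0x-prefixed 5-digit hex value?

0x09783

s_0 = ciphertext = 0x849CE
s_1 = InvRound(s_0, k_7) = 0x5043F
s_2 = InvRound(s_1, k_6) = 0xB6565
s_3 = InvRound(s_2, k_5) = 0xB9F94
s_4 = InvRound(s_3, k_4) = 0x2E874
s_5 = InvRound(s_4, k_3) = 0x0D3D1
s_6 = InvRound(s_5, k_2) = 0x2D1B1
s_7 = InvRound(s_6, k_1) = 0xFDF59
s_8 = InvRound(s_7, k_0) = 0x09783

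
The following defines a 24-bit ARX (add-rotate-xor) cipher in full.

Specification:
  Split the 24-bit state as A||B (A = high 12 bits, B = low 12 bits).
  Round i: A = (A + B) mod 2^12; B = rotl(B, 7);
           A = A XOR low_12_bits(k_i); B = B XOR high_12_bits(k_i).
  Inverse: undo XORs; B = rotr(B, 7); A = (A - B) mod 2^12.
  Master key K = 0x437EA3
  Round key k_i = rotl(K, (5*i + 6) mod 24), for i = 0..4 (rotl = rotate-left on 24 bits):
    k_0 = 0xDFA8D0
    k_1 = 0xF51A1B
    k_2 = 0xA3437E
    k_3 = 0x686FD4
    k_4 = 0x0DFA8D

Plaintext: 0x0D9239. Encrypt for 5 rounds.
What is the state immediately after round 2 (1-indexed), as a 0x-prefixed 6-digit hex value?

s_0 = plaintext = 0x0D9239
s_1 = Round(s_0, k_0) = 0xBC216B
s_2 = Round(s_1, k_1) = 0x736ADA
s_3 = Round(s_2, k_2) = 0x16E762
s_4 = Round(s_3, k_3) = 0x7047BD
s_5 = Round(s_4, k_4) = 0x44CE62

0x736ADA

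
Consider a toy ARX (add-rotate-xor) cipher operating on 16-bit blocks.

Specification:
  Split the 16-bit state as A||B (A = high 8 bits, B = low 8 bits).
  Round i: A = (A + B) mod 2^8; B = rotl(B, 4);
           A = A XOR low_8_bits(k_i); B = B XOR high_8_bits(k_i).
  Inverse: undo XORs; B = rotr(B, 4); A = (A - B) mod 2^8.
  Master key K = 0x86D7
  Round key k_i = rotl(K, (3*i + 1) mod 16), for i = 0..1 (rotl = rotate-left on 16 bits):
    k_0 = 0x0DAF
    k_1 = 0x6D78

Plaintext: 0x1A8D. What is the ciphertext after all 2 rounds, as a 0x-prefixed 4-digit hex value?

s_0 = plaintext = 0x1A8D
s_1 = Round(s_0, k_0) = 0x08D5
s_2 = Round(s_1, k_1) = 0xA530

0xA530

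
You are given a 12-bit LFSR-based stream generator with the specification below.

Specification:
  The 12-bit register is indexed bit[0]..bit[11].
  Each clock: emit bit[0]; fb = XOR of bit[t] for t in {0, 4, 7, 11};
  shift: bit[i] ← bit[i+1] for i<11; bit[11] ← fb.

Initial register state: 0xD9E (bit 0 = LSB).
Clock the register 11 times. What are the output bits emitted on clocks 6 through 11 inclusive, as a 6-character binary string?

001101

reg_0 = 0xD9E
clock 1: out=0, reg = 0xECF
clock 2: out=1, reg = 0xF67
clock 3: out=1, reg = 0x7B3
clock 4: out=1, reg = 0xBD9
clock 5: out=1, reg = 0x5EC
clock 6: out=0, reg = 0xAF6
clock 7: out=0, reg = 0xD7B
clock 8: out=1, reg = 0xEBD
clock 9: out=1, reg = 0x75E
clock 10: out=0, reg = 0xBAF
clock 11: out=1, reg = 0xDD7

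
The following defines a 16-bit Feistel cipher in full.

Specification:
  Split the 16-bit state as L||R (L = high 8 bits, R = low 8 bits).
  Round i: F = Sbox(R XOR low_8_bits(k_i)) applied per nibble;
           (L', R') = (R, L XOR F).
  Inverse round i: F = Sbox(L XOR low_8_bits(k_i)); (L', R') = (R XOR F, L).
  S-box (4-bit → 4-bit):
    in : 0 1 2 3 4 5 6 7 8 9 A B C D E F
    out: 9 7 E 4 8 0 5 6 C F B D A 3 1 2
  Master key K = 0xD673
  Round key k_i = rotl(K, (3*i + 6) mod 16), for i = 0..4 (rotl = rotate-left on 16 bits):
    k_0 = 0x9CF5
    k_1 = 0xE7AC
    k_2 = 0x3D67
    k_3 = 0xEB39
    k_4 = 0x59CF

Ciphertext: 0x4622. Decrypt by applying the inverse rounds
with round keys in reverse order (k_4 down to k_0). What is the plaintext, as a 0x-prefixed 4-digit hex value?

s_0 = ciphertext = 0x4622
s_1 = InvRound(s_0, k_4) = 0xED46
s_2 = InvRound(s_1, k_3) = 0x7EED
s_3 = InvRound(s_2, k_2) = 0x927E
s_4 = InvRound(s_3, k_1) = 0x3F92
s_5 = InvRound(s_4, k_0) = 0x393F

0x393F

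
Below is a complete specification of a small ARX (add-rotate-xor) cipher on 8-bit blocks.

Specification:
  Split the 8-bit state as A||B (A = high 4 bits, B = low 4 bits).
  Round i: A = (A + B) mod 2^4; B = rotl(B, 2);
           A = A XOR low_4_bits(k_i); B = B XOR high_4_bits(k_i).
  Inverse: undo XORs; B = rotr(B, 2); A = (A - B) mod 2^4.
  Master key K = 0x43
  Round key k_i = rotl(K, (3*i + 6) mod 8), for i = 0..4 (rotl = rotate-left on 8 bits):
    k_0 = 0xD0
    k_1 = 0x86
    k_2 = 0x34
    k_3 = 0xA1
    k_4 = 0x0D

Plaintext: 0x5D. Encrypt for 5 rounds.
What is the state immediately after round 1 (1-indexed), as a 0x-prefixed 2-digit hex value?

0x2A

s_0 = plaintext = 0x5D
s_1 = Round(s_0, k_0) = 0x2A
s_2 = Round(s_1, k_1) = 0xA2
s_3 = Round(s_2, k_2) = 0x8B
s_4 = Round(s_3, k_3) = 0x24
s_5 = Round(s_4, k_4) = 0xB1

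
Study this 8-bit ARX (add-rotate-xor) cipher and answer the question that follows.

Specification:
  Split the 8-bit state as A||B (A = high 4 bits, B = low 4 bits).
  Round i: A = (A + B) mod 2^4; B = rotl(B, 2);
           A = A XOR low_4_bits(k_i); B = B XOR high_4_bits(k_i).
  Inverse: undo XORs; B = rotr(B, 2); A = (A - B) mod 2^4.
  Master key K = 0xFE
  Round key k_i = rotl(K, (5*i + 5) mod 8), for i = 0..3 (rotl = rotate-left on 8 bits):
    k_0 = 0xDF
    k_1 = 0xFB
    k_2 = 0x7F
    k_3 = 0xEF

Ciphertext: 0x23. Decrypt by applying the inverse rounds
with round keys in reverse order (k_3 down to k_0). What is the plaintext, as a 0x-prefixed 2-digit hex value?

0x48

s_0 = ciphertext = 0x23
s_1 = InvRound(s_0, k_3) = 0x67
s_2 = InvRound(s_1, k_2) = 0x90
s_3 = InvRound(s_2, k_1) = 0x3F
s_4 = InvRound(s_3, k_0) = 0x48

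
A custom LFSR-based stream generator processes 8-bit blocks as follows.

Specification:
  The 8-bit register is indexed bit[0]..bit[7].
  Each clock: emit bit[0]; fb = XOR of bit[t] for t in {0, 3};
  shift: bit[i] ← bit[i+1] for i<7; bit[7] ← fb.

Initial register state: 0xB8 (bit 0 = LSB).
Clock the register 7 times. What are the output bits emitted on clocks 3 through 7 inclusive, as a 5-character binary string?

reg_0 = 0xB8
clock 1: out=0, reg = 0xDC
clock 2: out=0, reg = 0xEE
clock 3: out=0, reg = 0xF7
clock 4: out=1, reg = 0xFB
clock 5: out=1, reg = 0x7D
clock 6: out=1, reg = 0x3E
clock 7: out=0, reg = 0x9F

01110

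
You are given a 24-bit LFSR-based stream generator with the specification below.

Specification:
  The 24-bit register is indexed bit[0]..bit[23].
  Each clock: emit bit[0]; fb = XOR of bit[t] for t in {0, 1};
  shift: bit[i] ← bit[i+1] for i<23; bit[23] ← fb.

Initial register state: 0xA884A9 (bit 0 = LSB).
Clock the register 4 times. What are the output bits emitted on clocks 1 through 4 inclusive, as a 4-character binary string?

reg_0 = 0xA884A9
clock 1: out=1, reg = 0xD44254
clock 2: out=0, reg = 0x6A212A
clock 3: out=0, reg = 0xB51095
clock 4: out=1, reg = 0xDA884A

1001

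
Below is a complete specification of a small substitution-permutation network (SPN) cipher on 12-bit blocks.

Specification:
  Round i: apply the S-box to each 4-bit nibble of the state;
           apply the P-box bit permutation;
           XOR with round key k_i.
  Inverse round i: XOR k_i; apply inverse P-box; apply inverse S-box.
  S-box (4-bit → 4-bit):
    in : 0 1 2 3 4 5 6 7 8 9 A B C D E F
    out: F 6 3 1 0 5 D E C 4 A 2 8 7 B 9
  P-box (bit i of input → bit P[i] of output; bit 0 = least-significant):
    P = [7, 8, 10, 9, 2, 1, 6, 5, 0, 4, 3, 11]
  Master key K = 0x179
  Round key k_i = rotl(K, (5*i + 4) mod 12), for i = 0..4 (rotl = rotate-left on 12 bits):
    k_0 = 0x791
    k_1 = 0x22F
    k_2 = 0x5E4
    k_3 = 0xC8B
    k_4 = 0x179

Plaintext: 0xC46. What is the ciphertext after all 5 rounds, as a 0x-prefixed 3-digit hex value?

0xC49

s_0 = plaintext = 0xC46
s_1 = Round(s_0, k_0) = 0x911
s_2 = Round(s_1, k_1) = 0x765
s_3 = Round(s_2, k_2) = 0x918
s_4 = Round(s_3, k_3) = 0xAC1
s_5 = Round(s_4, k_4) = 0xC49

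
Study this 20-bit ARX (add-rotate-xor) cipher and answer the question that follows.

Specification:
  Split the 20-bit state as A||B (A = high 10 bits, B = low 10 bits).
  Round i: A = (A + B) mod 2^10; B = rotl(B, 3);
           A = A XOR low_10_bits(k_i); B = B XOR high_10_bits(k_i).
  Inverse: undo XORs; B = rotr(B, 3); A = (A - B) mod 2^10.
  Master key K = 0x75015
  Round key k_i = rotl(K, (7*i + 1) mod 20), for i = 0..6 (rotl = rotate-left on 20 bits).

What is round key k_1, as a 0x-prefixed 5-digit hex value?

0x01575

K = 0x75015
k_0 = rotl(K, (7*0+1) mod 20) = rotl(K, 1) = 0xEA02A
k_1 = rotl(K, (7*1+1) mod 20) = rotl(K, 8) = 0x01575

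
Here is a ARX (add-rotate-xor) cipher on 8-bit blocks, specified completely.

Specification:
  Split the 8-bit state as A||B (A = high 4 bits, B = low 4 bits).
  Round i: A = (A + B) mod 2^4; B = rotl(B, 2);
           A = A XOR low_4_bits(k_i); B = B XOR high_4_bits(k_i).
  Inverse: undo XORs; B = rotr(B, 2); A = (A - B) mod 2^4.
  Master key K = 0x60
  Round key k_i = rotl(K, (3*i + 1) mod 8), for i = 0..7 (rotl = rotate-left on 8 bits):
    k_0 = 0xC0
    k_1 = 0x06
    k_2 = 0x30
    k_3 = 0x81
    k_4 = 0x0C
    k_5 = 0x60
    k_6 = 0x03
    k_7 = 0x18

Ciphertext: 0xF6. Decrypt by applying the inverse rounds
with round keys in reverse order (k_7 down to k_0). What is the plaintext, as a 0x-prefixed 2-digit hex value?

s_0 = ciphertext = 0xF6
s_1 = InvRound(s_0, k_7) = 0xAD
s_2 = InvRound(s_1, k_6) = 0x27
s_3 = InvRound(s_2, k_5) = 0xE4
s_4 = InvRound(s_3, k_4) = 0x11
s_5 = InvRound(s_4, k_3) = 0xA6
s_6 = InvRound(s_5, k_2) = 0x55
s_7 = InvRound(s_6, k_1) = 0xE5
s_8 = InvRound(s_7, k_0) = 0x86

0x86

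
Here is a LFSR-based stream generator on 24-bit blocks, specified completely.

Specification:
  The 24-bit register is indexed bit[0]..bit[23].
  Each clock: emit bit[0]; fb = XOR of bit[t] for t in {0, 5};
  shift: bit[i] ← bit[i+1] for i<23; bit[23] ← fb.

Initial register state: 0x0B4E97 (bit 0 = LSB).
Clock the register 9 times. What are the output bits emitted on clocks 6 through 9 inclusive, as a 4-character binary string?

0010

reg_0 = 0x0B4E97
clock 1: out=1, reg = 0x85A74B
clock 2: out=1, reg = 0xC2D3A5
clock 3: out=1, reg = 0x6169D2
clock 4: out=0, reg = 0x30B4E9
clock 5: out=1, reg = 0x185A74
clock 6: out=0, reg = 0x8C2D3A
clock 7: out=0, reg = 0xC6169D
clock 8: out=1, reg = 0xE30B4E
clock 9: out=0, reg = 0x7185A7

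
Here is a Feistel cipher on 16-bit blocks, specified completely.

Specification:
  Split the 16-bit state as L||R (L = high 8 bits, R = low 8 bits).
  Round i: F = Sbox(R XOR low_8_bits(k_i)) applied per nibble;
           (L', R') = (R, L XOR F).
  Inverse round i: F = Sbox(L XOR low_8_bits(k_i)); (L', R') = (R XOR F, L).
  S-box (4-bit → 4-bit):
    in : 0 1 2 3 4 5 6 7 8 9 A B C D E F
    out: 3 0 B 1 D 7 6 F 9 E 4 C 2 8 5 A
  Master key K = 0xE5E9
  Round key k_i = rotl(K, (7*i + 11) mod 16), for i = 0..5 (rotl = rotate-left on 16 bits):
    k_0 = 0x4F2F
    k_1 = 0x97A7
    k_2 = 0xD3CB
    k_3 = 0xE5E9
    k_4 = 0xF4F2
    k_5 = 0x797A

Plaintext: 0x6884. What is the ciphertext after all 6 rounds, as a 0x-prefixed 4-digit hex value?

s_0 = plaintext = 0x6884
s_1 = Round(s_0, k_0) = 0x8424
s_2 = Round(s_1, k_1) = 0x2415
s_3 = Round(s_2, k_2) = 0x15A1
s_4 = Round(s_3, k_3) = 0xA1CC
s_5 = Round(s_4, k_4) = 0xCCB4
s_6 = Round(s_5, k_5) = 0xB4E9

0xB4E9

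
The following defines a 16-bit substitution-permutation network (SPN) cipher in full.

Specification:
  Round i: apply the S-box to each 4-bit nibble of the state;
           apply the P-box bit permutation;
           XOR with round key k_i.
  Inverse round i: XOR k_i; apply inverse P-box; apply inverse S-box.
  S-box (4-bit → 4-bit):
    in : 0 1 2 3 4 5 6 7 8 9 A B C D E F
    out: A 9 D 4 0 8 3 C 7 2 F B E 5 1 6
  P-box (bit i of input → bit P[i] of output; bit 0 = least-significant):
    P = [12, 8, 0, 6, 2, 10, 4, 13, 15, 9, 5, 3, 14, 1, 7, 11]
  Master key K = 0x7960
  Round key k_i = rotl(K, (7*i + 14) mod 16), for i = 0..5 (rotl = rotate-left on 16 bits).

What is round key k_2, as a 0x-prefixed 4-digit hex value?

0x0796

K = 0x7960
k_0 = rotl(K, (7*0+14) mod 16) = rotl(K, 14) = 0x1E58
k_1 = rotl(K, (7*1+14) mod 16) = rotl(K, 5) = 0x2C0F
k_2 = rotl(K, (7*2+14) mod 16) = rotl(K, 12) = 0x0796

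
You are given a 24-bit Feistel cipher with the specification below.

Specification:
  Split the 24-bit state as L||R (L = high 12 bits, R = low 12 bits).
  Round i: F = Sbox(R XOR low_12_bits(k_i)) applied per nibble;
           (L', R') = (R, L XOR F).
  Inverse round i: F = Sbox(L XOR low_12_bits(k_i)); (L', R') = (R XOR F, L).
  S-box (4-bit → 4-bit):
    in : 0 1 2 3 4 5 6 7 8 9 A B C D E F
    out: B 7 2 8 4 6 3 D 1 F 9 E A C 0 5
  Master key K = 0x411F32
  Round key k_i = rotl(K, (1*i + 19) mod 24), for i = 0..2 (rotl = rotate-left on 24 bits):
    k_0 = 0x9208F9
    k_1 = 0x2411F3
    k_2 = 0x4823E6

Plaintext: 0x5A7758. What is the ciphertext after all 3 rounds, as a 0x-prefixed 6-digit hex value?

s_0 = plaintext = 0x5A7758
s_1 = Round(s_0, k_0) = 0x758030
s_2 = Round(s_1, k_1) = 0x0300F0
s_3 = Round(s_2, k_2) = 0x0F0843

0x0F0843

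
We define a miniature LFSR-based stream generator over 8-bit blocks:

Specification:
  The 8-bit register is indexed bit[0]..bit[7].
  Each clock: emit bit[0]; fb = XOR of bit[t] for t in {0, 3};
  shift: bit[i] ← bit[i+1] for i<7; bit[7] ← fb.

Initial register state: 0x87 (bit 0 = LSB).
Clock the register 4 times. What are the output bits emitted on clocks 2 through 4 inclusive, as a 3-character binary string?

110

reg_0 = 0x87
clock 1: out=1, reg = 0xC3
clock 2: out=1, reg = 0xE1
clock 3: out=1, reg = 0xF0
clock 4: out=0, reg = 0x78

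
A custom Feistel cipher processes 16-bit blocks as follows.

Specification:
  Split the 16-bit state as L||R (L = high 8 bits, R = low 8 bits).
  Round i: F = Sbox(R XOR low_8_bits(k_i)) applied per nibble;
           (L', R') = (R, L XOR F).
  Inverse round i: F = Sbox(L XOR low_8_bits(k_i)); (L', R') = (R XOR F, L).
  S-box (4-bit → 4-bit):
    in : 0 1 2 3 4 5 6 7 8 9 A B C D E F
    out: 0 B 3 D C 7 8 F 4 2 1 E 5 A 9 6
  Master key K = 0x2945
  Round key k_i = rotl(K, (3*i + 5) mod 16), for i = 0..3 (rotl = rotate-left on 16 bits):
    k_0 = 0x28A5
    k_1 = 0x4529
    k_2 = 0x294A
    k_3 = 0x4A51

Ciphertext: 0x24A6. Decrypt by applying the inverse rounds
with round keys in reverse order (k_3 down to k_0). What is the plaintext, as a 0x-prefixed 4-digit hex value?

s_0 = ciphertext = 0x24A6
s_1 = InvRound(s_0, k_3) = 0x5124
s_2 = InvRound(s_1, k_2) = 0x9A51
s_3 = InvRound(s_2, k_1) = 0xBC9A
s_4 = InvRound(s_3, k_0) = 0x28BC

0x28BC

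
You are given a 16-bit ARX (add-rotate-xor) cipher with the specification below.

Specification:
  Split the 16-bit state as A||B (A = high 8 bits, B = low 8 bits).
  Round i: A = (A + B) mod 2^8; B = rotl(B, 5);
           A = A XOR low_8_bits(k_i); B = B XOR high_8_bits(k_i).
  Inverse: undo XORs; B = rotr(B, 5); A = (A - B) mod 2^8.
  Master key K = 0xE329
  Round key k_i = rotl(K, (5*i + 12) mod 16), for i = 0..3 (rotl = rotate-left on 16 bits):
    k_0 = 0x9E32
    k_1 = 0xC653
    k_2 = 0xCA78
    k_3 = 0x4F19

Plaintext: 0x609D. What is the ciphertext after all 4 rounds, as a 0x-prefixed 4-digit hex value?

0x099B

s_0 = plaintext = 0x609D
s_1 = Round(s_0, k_0) = 0xCF2D
s_2 = Round(s_1, k_1) = 0xAF63
s_3 = Round(s_2, k_2) = 0x6AA6
s_4 = Round(s_3, k_3) = 0x099B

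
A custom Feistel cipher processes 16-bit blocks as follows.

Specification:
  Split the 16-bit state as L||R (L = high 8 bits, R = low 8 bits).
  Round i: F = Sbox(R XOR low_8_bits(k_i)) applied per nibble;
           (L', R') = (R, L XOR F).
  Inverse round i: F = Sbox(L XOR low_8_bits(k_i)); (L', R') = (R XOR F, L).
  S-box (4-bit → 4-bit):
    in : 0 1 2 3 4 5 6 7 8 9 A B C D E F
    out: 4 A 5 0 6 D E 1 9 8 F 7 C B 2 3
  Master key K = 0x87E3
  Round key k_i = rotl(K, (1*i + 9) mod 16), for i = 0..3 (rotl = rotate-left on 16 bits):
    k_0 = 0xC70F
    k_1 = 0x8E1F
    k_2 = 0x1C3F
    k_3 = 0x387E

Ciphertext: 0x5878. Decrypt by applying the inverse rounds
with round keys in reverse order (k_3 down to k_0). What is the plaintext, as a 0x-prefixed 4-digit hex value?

s_0 = ciphertext = 0x5878
s_1 = InvRound(s_0, k_3) = 0x2658
s_2 = InvRound(s_1, k_2) = 0xF026
s_3 = InvRound(s_2, k_1) = 0x05F0
s_4 = InvRound(s_3, k_0) = 0xBF05

0xBF05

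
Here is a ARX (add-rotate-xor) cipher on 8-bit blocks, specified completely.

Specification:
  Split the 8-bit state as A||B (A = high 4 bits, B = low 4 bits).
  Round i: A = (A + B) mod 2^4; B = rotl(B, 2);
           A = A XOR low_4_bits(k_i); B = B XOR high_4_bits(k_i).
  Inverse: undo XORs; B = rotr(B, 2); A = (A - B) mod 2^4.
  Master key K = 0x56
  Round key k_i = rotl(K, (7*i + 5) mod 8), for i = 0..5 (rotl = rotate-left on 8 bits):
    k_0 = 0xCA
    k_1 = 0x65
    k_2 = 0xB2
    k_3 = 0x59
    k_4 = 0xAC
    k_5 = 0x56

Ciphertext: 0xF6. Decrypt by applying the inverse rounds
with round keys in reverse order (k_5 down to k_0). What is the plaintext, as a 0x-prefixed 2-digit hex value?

s_0 = ciphertext = 0xF6
s_1 = InvRound(s_0, k_5) = 0xDC
s_2 = InvRound(s_1, k_4) = 0x89
s_3 = InvRound(s_2, k_3) = 0xE3
s_4 = InvRound(s_3, k_2) = 0xA2
s_5 = InvRound(s_4, k_1) = 0xE1
s_6 = InvRound(s_5, k_0) = 0xD7

0xD7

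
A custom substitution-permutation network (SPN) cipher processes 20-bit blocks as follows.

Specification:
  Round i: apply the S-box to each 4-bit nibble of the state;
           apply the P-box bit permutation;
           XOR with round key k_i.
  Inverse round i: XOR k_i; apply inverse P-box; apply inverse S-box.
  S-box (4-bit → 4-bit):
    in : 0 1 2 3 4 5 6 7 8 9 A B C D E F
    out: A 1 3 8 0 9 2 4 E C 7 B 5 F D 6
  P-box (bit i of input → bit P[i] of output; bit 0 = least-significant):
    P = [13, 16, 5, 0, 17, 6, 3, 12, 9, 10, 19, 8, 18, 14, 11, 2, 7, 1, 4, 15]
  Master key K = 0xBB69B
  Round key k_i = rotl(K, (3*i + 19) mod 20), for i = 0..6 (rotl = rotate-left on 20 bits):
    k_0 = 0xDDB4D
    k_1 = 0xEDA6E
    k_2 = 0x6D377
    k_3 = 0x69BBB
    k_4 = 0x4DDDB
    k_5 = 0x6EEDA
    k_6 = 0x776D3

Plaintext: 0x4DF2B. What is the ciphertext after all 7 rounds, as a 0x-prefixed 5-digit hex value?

s_0 = plaintext = 0x4DF2B
s_1 = Round(s_0, k_0) = 0x2B708
s_2 = Round(s_1, k_1) = 0x38A89
s_3 = Round(s_2, k_2) = 0xE0D1A
s_4 = Round(s_3, k_3) = 0xD7C0F
s_5 = Round(s_4, k_4) = 0xD4729
s_6 = Round(s_5, k_5) = 0xC6E29
s_7 = Round(s_6, k_6) = 0xD3522

0xD3522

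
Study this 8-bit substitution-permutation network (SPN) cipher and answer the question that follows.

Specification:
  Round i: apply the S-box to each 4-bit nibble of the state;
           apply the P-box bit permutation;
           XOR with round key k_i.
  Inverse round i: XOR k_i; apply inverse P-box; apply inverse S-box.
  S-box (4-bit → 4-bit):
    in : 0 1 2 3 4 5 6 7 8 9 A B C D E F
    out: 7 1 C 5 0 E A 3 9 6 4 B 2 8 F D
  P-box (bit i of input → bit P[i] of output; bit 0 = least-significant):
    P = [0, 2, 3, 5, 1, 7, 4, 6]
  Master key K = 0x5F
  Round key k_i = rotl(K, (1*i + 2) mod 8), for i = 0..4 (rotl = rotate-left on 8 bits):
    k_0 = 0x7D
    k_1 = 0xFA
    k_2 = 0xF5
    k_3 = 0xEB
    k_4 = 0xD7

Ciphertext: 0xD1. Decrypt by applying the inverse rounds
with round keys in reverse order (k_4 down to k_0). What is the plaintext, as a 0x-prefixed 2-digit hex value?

s_0 = ciphertext = 0xD1
s_1 = InvRound(s_0, k_4) = 0x1C
s_2 = InvRound(s_1, k_3) = 0xEB
s_3 = InvRound(s_2, k_2) = 0x39
s_4 = InvRound(s_3, k_1) = 0xB1
s_5 = InvRound(s_4, k_0) = 0x69

0x69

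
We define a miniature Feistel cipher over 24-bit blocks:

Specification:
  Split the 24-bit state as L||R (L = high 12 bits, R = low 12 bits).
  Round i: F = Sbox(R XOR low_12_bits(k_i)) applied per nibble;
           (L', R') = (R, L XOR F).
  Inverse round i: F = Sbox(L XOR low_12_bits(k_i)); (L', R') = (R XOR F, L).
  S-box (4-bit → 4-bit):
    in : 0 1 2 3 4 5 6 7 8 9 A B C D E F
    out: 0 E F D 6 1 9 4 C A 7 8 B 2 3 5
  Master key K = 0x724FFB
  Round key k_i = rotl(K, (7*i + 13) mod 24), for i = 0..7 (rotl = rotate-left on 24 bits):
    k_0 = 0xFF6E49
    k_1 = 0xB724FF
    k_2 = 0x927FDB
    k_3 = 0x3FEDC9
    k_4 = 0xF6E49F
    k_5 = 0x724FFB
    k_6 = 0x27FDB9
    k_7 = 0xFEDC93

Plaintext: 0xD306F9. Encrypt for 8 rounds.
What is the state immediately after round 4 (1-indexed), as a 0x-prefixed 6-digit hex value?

0xDD477E

s_0 = plaintext = 0xD306F9
s_1 = Round(s_0, k_0) = 0x6F91B0
s_2 = Round(s_1, k_1) = 0x1B079C
s_3 = Round(s_2, k_2) = 0x79CDD4
s_4 = Round(s_3, k_3) = 0xDD477E
s_5 = Round(s_4, k_4) = 0x77E0EA
s_6 = Round(s_5, k_5) = 0x0EA290
s_7 = Round(s_6, k_6) = 0x290510
s_8 = Round(s_7, k_7) = 0x51085D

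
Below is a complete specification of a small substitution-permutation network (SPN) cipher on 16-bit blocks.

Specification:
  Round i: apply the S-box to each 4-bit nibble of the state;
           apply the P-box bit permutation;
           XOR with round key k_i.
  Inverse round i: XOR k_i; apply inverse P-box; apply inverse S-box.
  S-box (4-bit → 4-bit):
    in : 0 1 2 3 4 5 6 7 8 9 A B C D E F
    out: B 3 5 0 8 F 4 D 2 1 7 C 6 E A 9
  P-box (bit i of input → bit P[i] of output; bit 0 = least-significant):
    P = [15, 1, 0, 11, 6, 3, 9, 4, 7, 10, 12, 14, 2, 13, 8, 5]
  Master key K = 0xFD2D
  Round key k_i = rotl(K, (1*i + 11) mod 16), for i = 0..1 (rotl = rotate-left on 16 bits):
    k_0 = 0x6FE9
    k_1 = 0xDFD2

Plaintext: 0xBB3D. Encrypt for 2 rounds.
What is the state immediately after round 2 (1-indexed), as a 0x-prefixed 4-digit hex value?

s_0 = plaintext = 0xBB3D
s_1 = Round(s_0, k_0) = 0x36CA
s_2 = Round(s_1, k_1) = 0x4DD9

0x4DD9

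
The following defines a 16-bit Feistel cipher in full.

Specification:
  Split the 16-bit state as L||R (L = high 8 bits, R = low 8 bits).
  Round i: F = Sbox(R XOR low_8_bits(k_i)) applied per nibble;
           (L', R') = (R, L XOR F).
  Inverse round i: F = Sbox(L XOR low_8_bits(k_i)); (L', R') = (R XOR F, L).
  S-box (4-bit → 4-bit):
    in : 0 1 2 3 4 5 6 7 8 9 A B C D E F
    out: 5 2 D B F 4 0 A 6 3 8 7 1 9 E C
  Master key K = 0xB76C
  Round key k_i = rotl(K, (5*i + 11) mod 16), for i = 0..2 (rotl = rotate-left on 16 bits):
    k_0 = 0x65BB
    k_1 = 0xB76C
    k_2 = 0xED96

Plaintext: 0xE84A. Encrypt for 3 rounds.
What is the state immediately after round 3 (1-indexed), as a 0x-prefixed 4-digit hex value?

s_0 = plaintext = 0xE84A
s_1 = Round(s_0, k_0) = 0x4A2A
s_2 = Round(s_1, k_1) = 0x2ABA
s_3 = Round(s_2, k_2) = 0xBAFB

0xBAFB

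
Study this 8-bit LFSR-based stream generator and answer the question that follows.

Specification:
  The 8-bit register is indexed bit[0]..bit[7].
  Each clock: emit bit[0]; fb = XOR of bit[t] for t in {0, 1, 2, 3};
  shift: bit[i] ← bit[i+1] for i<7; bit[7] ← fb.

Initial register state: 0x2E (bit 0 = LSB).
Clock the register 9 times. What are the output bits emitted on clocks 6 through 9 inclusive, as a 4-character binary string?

reg_0 = 0x2E
clock 1: out=0, reg = 0x97
clock 2: out=1, reg = 0xCB
clock 3: out=1, reg = 0xE5
clock 4: out=1, reg = 0x72
clock 5: out=0, reg = 0xB9
clock 6: out=1, reg = 0x5C
clock 7: out=0, reg = 0x2E
clock 8: out=0, reg = 0x97
clock 9: out=1, reg = 0xCB

1001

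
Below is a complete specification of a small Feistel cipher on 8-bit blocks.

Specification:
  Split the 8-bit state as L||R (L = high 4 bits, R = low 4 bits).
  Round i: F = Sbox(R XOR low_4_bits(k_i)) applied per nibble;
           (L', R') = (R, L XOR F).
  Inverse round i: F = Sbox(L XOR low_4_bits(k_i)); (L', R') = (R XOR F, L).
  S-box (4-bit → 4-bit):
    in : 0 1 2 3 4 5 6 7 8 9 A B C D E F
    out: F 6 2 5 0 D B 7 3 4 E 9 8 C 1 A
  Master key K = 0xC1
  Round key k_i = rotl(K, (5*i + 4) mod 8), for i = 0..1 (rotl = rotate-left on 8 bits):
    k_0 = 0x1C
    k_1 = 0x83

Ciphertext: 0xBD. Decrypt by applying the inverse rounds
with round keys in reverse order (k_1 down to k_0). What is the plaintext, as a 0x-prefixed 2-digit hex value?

s_0 = ciphertext = 0xBD
s_1 = InvRound(s_0, k_1) = 0xEB
s_2 = InvRound(s_1, k_0) = 0x9E

0x9E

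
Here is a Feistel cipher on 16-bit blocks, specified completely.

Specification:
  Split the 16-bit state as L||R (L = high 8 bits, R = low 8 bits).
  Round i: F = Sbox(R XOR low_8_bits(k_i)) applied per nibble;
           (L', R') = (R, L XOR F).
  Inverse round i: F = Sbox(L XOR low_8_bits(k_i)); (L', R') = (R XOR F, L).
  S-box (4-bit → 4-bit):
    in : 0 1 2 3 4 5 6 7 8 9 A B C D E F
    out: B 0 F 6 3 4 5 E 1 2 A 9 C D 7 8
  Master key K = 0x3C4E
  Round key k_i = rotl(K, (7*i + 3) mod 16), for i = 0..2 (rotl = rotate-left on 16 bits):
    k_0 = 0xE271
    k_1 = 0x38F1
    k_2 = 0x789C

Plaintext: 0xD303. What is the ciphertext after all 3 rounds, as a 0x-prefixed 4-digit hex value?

0xCE73

s_0 = plaintext = 0xD303
s_1 = Round(s_0, k_0) = 0x033C
s_2 = Round(s_1, k_1) = 0x3CCE
s_3 = Round(s_2, k_2) = 0xCE73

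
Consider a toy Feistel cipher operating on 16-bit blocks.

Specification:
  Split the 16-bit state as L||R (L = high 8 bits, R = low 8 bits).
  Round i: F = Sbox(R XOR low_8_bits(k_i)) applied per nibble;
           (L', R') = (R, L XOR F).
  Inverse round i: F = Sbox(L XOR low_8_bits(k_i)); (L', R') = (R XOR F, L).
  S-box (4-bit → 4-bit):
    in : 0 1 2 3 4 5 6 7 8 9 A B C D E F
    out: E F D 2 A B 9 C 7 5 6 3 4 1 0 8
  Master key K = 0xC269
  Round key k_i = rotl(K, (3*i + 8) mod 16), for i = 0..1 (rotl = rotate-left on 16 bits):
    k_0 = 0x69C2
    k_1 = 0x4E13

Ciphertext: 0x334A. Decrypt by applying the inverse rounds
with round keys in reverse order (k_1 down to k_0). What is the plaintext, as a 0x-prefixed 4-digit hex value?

0x8A94

s_0 = ciphertext = 0x334A
s_1 = InvRound(s_0, k_1) = 0x9433
s_2 = InvRound(s_1, k_0) = 0x8A94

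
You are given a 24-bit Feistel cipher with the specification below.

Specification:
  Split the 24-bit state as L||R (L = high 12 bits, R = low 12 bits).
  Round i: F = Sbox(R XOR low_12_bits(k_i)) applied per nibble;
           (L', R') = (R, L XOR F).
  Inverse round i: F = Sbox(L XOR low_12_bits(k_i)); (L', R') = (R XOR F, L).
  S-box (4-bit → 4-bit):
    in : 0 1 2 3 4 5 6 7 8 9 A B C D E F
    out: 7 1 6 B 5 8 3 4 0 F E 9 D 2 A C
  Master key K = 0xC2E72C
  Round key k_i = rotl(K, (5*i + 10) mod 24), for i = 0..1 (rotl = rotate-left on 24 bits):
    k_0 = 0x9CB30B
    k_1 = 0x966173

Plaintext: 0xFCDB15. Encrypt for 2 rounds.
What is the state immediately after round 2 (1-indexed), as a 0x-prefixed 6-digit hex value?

s_0 = plaintext = 0xFCDB15
s_1 = Round(s_0, k_0) = 0xB15FD7
s_2 = Round(s_1, k_1) = 0xFD71F0

0xFD71F0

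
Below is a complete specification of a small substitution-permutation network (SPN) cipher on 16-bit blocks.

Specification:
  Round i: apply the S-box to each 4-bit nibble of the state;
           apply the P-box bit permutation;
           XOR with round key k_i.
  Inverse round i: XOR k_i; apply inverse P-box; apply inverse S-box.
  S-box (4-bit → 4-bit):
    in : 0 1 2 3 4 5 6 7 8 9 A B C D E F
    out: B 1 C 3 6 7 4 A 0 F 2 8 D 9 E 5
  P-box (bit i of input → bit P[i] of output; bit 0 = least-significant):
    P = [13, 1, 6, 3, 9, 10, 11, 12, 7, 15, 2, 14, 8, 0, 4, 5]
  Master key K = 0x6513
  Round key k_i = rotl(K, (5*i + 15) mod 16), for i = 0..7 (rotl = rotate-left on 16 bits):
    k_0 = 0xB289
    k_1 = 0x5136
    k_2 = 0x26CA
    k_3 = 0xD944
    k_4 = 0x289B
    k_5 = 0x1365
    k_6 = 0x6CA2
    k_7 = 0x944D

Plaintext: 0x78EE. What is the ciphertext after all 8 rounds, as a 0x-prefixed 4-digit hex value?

0x0995

s_0 = plaintext = 0x78EE
s_1 = Round(s_0, k_0) = 0xAEE2
s_2 = Round(s_1, k_1) = 0x8D7B
s_3 = Round(s_2, k_2) = 0x7242
s_4 = Round(s_3, k_3) = 0x9529
s_5 = Round(s_4, k_4) = 0x9164
s_6 = Round(s_5, k_5) = 0x1A96
s_7 = Round(s_6, k_6) = 0xF3E2
s_8 = Round(s_7, k_7) = 0x0995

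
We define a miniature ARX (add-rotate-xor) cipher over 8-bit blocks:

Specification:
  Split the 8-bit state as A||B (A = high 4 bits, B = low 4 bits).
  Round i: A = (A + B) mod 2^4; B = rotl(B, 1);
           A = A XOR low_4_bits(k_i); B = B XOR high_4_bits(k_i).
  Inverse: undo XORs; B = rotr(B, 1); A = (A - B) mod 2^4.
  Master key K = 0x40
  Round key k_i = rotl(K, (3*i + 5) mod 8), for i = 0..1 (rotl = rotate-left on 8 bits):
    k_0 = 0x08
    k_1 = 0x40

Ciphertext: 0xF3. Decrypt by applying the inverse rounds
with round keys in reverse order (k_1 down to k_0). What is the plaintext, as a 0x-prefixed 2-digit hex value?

s_0 = ciphertext = 0xF3
s_1 = InvRound(s_0, k_1) = 0x4B
s_2 = InvRound(s_1, k_0) = 0xFD

0xFD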